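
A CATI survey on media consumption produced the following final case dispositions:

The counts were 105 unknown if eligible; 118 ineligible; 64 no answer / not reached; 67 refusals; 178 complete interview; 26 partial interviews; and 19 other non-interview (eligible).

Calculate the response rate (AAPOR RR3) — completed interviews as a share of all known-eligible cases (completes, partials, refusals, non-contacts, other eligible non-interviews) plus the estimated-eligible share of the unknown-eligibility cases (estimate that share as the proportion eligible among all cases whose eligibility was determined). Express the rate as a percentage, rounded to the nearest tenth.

41.1%

Top = 178
Eligible (known) = 178 + 26 + 67 + 64 + 19 = 354
e = 354 / (354 + 118) = 354 / 472 = 0.7500
e × U = 0.7500 × 105 = 78.75
Denominator = 354 + 78.75 = 432.75
RR3 = 178 / 432.75 = 0.4113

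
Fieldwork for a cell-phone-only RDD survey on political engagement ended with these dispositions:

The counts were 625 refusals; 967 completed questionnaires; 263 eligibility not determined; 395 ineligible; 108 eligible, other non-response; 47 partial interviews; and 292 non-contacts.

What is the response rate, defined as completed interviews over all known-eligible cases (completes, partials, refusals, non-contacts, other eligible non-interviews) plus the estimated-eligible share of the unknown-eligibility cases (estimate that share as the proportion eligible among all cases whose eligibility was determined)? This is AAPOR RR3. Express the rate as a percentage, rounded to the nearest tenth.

42.8%

Top → 967
Determined eligible → 967 + 47 + 625 + 292 + 108 = 2039
e = 2039 / (2039 + 395) = 2039 / 2434 = 0.8377
Estimated eligible among unknowns → 0.8377 × 263 = 220.32
Base → 2039 + 220.32 = 2259.32
RR3 = 967 / 2259.32 = 0.4280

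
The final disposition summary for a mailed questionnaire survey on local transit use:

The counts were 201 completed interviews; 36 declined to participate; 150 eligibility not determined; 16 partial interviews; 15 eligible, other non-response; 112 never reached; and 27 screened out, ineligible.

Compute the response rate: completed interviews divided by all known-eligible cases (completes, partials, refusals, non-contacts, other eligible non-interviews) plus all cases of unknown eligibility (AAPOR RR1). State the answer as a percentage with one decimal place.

37.9%

Numerator → 201
Denom → 201 + 16 + 36 + 112 + 15 + 150 = 530
RR1 = 201 / 530 = 0.3792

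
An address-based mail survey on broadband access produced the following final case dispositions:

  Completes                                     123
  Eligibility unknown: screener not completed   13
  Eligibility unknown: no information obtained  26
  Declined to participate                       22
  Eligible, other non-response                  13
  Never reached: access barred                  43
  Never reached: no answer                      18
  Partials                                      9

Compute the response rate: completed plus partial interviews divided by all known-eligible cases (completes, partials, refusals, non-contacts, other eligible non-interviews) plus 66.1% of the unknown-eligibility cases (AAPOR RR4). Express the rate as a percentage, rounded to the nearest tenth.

Non-contacts = 18 + 43 = 61
Eligibility not determined = 13 + 26 = 39
Num: 123 + 9 = 132
Eligible (known): 123 + 9 + 22 + 61 + 13 = 228
e × U: 0.6610 × 39 = 25.78
Denominator: 228 + 25.78 = 253.78
RR4 = 132 / 253.78 = 0.5201

52.0%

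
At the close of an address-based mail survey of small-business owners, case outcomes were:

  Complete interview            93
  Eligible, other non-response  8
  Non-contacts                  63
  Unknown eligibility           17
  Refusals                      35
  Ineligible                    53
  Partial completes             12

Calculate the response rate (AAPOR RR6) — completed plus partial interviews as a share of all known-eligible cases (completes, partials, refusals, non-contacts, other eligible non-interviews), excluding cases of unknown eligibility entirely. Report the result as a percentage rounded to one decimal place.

Top: 93 + 12 = 105
Denom: 93 + 12 + 35 + 63 + 8 = 211
RR6 = 105 / 211 = 0.4976

49.8%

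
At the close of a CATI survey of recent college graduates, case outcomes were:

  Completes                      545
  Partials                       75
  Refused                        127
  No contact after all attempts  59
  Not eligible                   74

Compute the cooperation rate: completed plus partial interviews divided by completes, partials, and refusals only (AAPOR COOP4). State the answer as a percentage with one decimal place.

83.0%

Num: 545 + 75 = 620
Denominator: 545 + 75 + 127 = 747
COOP4 = 620 / 747 = 0.8300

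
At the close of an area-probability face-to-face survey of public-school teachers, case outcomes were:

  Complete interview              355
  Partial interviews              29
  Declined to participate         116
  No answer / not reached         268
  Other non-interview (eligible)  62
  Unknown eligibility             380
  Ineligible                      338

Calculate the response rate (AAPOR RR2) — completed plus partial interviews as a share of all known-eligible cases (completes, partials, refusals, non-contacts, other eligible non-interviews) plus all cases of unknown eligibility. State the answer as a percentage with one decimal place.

31.7%

Top: 355 + 29 = 384
Denominator: 355 + 29 + 116 + 268 + 62 + 380 = 1210
RR2 = 384 / 1210 = 0.3174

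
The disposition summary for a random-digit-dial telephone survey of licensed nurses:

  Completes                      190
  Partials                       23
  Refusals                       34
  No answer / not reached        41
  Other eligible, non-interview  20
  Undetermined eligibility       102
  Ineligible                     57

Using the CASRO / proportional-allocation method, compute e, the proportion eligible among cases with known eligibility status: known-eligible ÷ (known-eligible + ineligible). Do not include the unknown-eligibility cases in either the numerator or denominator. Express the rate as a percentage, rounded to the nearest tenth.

84.4%

Known eligible → 190 + 23 + 34 + 41 + 20 = 308
e = 308 / (308 + 57) = 308 / 365 = 0.8438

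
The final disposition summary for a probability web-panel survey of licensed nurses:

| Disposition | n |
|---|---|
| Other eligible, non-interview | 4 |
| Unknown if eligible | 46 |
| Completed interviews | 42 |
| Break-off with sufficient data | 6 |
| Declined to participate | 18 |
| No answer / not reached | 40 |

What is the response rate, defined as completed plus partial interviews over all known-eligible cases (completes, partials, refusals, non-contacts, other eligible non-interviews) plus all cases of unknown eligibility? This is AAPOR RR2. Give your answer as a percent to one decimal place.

Numerator = 42 + 6 = 48
Denominator = 42 + 6 + 18 + 40 + 4 + 46 = 156
RR2 = 48 / 156 = 0.3077

30.8%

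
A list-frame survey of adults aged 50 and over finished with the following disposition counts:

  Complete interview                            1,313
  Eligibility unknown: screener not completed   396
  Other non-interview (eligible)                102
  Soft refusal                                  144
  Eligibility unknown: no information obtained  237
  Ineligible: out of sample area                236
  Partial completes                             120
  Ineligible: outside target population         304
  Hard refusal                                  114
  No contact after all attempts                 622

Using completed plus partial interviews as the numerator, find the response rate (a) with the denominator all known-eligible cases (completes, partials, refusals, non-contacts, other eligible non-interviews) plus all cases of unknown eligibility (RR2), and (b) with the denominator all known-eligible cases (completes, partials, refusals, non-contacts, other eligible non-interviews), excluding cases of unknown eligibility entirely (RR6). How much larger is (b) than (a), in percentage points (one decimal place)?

12.3

Refused = 114 + 144 = 258
Eligibility not determined = 396 + 237 = 633
Not eligible = 304 + 236 = 540
Num: 1313 + 120 = 1433
Denominator: 1313 + 120 + 258 + 622 + 102 + 633 = 3048
RR2 = 1433 / 3048 = 0.4701
Denominator: 1313 + 120 + 258 + 622 + 102 = 2415
RR6 = 1433 / 2415 = 0.5934
Difference = 59.34 − 47.01 = 12.33 percentage points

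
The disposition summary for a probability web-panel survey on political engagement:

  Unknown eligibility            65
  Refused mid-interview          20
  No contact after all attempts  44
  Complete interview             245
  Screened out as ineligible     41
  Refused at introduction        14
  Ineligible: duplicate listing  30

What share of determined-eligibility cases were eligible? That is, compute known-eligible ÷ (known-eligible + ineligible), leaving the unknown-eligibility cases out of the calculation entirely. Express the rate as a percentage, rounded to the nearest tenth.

82.0%

Refusal or break-off = 14 + 20 = 34
Screened out, ineligible = 41 + 30 = 71
Known eligible → 245 + 34 + 44 = 323
e = 323 / (323 + 71) = 323 / 394 = 0.8198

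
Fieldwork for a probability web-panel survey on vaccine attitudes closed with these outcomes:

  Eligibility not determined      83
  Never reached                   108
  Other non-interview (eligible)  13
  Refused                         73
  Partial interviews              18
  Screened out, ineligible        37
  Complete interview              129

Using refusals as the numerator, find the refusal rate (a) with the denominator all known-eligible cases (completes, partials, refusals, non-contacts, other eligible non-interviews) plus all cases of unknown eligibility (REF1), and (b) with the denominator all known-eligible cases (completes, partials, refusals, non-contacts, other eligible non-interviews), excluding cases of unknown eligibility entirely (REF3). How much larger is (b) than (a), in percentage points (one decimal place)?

4.2

Num → 73
Denominator → 129 + 18 + 73 + 108 + 13 + 83 = 424
REF1 = 73 / 424 = 0.1722
Denominator → 129 + 18 + 73 + 108 + 13 = 341
REF3 = 73 / 341 = 0.2141
Difference = 21.41 − 17.22 = 4.19 percentage points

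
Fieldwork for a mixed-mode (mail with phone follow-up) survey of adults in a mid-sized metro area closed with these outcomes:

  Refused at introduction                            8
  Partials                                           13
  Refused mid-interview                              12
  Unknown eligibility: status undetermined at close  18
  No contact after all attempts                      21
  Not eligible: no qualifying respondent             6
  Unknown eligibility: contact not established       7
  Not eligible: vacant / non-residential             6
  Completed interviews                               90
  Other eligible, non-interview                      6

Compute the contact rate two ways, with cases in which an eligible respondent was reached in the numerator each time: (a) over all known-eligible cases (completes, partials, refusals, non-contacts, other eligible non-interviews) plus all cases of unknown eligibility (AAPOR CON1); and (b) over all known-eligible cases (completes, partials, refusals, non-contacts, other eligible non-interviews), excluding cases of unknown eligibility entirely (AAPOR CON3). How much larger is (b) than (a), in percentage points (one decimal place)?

Refused = 8 + 12 = 20
Eligibility not determined = 7 + 18 = 25
Not eligible = 6 + 6 = 12
Numerator = 90 + 13 + 20 + 6 = 129
Denominator = 90 + 13 + 20 + 21 + 6 + 25 = 175
CON1 = 129 / 175 = 0.7371
Denominator = 90 + 13 + 20 + 21 + 6 = 150
CON3 = 129 / 150 = 0.8600
Difference = 86.00 − 73.71 = 12.29 percentage points

12.3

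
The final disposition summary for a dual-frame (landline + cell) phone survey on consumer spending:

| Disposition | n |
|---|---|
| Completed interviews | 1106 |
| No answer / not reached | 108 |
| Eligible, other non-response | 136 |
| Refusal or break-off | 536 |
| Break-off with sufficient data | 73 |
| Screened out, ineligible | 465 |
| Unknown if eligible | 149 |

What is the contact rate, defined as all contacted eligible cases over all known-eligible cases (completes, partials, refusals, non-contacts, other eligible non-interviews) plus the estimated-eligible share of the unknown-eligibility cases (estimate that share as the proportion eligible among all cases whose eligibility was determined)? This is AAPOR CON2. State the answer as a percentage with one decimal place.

89.0%

Top = 1106 + 73 + 536 + 136 = 1851
Known eligible = 1106 + 73 + 536 + 108 + 136 = 1959
e = 1959 / (1959 + 465) = 1959 / 2424 = 0.8082
Eligible share of unknowns = 0.8082 × 149 = 120.42
Denominator = 1959 + 120.42 = 2079.42
CON2 = 1851 / 2079.42 = 0.8902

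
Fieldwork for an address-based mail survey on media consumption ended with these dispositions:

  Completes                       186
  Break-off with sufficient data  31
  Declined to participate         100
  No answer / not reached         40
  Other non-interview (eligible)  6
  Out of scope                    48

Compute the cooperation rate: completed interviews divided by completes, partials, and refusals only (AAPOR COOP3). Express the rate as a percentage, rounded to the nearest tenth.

58.7%

Num → 186
Base → 186 + 31 + 100 = 317
COOP3 = 186 / 317 = 0.5868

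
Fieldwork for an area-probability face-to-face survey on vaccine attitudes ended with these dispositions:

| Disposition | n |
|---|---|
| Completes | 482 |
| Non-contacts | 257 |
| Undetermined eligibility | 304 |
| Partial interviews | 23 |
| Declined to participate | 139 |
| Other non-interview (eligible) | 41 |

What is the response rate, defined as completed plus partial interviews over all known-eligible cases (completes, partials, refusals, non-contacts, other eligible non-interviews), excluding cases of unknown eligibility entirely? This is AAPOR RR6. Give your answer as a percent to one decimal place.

Num → 482 + 23 = 505
Denominator → 482 + 23 + 139 + 257 + 41 = 942
RR6 = 505 / 942 = 0.5361

53.6%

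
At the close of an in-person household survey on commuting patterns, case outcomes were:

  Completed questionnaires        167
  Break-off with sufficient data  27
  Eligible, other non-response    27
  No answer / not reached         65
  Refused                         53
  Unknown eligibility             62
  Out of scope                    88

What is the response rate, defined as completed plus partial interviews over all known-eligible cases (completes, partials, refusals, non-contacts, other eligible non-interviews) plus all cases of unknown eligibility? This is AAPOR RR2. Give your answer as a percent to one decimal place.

Numerator: 167 + 27 = 194
Base: 167 + 27 + 53 + 65 + 27 + 62 = 401
RR2 = 194 / 401 = 0.4838

48.4%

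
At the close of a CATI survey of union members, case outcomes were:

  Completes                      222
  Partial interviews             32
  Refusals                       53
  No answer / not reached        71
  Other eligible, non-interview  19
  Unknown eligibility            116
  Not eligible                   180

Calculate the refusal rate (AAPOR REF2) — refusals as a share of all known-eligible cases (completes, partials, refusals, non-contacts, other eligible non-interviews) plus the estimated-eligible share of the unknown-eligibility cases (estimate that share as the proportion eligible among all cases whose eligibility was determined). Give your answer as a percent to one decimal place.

Top: 53
Determined eligible: 222 + 32 + 53 + 71 + 19 = 397
e = 397 / (397 + 180) = 397 / 577 = 0.6880
Eligible share of unknowns: 0.6880 × 116 = 79.81
Denominator: 397 + 79.81 = 476.81
REF2 = 53 / 476.81 = 0.1112

11.1%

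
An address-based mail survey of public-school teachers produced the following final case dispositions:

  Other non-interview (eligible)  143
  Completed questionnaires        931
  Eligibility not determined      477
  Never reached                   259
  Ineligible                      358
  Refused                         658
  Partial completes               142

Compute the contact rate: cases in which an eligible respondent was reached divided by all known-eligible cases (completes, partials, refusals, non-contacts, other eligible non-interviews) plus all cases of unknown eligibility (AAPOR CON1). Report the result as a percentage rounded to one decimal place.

Numerator → 931 + 142 + 658 + 143 = 1874
Denominator → 931 + 142 + 658 + 259 + 143 + 477 = 2610
CON1 = 1874 / 2610 = 0.7180

71.8%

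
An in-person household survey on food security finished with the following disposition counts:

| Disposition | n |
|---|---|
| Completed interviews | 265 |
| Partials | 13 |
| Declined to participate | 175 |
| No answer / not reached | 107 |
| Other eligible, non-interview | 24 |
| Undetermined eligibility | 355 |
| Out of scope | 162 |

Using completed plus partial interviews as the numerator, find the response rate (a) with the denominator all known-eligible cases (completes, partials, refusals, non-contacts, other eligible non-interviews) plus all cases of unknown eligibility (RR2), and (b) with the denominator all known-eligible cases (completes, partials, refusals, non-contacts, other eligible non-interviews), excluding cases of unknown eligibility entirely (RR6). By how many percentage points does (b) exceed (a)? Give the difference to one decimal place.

18.0

Top: 265 + 13 = 278
Base: 265 + 13 + 175 + 107 + 24 + 355 = 939
RR2 = 278 / 939 = 0.2961
Base: 265 + 13 + 175 + 107 + 24 = 584
RR6 = 278 / 584 = 0.4760
Difference = 47.60 − 29.61 = 17.99 percentage points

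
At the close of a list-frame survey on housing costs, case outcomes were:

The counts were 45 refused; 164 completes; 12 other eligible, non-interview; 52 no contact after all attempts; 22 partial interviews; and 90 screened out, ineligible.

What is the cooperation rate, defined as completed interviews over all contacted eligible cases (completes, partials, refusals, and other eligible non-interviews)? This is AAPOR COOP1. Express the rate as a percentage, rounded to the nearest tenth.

67.5%

Top: 164
Denominator: 164 + 22 + 45 + 12 = 243
COOP1 = 164 / 243 = 0.6749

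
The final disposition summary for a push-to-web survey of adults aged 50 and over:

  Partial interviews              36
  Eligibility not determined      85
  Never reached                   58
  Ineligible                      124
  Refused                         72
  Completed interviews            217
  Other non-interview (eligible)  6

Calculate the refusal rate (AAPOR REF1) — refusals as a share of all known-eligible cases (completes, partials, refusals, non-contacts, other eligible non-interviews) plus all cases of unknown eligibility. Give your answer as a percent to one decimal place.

15.2%

Numerator: 72
Denominator: 217 + 36 + 72 + 58 + 6 + 85 = 474
REF1 = 72 / 474 = 0.1519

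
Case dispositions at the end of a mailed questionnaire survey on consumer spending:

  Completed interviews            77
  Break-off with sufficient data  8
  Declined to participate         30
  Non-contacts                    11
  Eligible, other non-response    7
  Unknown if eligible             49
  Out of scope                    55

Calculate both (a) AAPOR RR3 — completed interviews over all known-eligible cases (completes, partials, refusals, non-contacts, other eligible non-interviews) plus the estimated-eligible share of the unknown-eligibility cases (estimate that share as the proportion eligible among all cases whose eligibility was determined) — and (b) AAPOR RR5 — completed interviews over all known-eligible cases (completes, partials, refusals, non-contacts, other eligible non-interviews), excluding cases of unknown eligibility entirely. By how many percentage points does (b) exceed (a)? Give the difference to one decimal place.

12.0

Num → 77
Known eligible → 77 + 8 + 30 + 11 + 7 = 133
e = 133 / (133 + 55) = 133 / 188 = 0.7074
Eligible share of unknowns → 0.7074 × 49 = 34.66
Base → 133 + 34.66 = 167.66
RR3 = 77 / 167.66 = 0.4593
Base → 77 + 8 + 30 + 11 + 7 = 133
RR5 = 77 / 133 = 0.5789
Difference = 57.89 − 45.93 = 11.96 percentage points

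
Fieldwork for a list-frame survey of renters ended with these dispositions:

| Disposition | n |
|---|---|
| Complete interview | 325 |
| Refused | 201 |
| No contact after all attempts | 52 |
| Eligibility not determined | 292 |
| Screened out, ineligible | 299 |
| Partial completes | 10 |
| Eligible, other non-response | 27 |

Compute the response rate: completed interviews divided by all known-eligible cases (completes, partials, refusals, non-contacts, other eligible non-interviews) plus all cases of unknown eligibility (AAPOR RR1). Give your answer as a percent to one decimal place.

35.8%

Num → 325
Denominator → 325 + 10 + 201 + 52 + 27 + 292 = 907
RR1 = 325 / 907 = 0.3583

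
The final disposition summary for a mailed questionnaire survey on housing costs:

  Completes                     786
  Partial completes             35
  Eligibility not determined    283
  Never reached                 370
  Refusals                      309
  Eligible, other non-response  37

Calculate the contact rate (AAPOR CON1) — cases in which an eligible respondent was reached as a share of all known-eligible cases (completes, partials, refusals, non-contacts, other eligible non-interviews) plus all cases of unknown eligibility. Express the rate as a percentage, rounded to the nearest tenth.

64.1%

Top = 786 + 35 + 309 + 37 = 1167
Denom = 786 + 35 + 309 + 370 + 37 + 283 = 1820
CON1 = 1167 / 1820 = 0.6412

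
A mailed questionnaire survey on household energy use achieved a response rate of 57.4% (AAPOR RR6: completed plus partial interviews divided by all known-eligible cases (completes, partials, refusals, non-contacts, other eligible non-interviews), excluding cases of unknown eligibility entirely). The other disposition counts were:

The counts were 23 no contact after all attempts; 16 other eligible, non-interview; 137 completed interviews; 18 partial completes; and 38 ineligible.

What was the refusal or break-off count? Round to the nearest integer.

76

Top → 137 + 18 = 155
RR6 = 155 / D = 0.574
D = 155 / 0.574 = 270.0
Other denominator terms total 194
refusal or break-off = 270.0 − 194 ≈ 76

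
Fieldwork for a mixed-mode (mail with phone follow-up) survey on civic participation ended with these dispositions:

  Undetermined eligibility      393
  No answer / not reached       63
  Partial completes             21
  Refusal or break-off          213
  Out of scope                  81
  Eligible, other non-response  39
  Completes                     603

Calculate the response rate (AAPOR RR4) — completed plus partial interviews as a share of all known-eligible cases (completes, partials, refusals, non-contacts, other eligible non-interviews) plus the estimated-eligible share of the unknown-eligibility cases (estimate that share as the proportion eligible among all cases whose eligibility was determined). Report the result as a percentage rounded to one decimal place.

48.0%

Top → 603 + 21 = 624
Determined eligible → 603 + 21 + 213 + 63 + 39 = 939
e = 939 / (939 + 81) = 939 / 1020 = 0.9206
e × U → 0.9206 × 393 = 361.80
Base → 939 + 361.80 = 1300.80
RR4 = 624 / 1300.80 = 0.4797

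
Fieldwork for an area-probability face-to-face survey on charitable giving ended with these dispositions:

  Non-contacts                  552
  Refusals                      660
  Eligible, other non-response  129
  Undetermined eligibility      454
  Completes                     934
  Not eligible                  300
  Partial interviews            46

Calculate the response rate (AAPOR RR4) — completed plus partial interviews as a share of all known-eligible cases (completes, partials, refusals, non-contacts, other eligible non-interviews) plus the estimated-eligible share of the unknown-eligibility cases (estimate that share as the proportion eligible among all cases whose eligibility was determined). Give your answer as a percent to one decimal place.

Top: 934 + 46 = 980
Eligible (known): 934 + 46 + 660 + 552 + 129 = 2321
e = 2321 / (2321 + 300) = 2321 / 2621 = 0.8855
e × U: 0.8855 × 454 = 402.02
Base: 2321 + 402.02 = 2723.02
RR4 = 980 / 2723.02 = 0.3599

36.0%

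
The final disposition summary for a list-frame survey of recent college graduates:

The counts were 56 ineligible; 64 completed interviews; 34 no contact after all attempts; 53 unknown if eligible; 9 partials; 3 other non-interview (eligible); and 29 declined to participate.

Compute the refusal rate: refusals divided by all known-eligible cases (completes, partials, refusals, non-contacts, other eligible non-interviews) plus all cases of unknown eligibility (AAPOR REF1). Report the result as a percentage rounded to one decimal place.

15.1%

Numerator → 29
Base → 64 + 9 + 29 + 34 + 3 + 53 = 192
REF1 = 29 / 192 = 0.1510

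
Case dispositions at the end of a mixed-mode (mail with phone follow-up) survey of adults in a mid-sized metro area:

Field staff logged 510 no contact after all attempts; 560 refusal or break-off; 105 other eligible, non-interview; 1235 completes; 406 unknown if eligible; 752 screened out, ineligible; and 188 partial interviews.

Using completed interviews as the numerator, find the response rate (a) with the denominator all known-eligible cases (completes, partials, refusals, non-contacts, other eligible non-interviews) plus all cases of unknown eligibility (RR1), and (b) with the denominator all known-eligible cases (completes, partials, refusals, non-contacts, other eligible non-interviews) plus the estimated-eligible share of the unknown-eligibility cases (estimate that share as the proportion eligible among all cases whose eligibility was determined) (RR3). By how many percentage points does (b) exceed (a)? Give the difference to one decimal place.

Num: 1235
Base: 1235 + 188 + 560 + 510 + 105 + 406 = 3004
RR1 = 1235 / 3004 = 0.4111
Eligible (known): 1235 + 188 + 560 + 510 + 105 = 2598
e = 2598 / (2598 + 752) = 2598 / 3350 = 0.7755
e × U: 0.7755 × 406 = 314.85
Base: 2598 + 314.85 = 2912.85
RR3 = 1235 / 2912.85 = 0.4240
Difference = 42.40 − 41.11 = 1.29 percentage points

1.3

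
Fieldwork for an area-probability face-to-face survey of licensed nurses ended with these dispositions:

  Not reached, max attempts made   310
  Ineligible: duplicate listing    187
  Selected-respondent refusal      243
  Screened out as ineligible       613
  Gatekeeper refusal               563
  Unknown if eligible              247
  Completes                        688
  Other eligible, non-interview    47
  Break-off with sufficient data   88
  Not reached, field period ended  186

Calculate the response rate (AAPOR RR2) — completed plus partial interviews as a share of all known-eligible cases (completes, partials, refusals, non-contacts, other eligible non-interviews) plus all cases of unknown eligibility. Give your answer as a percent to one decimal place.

32.7%

Refused = 563 + 243 = 806
No answer / not reached = 186 + 310 = 496
Not eligible = 613 + 187 = 800
Num: 688 + 88 = 776
Denominator: 688 + 88 + 806 + 496 + 47 + 247 = 2372
RR2 = 776 / 2372 = 0.3272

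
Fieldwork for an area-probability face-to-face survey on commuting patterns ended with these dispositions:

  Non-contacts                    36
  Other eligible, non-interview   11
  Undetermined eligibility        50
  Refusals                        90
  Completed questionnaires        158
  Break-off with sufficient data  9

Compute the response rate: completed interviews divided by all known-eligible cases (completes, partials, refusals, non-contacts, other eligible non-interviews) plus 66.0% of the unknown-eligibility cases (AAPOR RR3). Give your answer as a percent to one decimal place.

46.9%

Numerator: 158
Determined eligible: 158 + 9 + 90 + 36 + 11 = 304
Estimated eligible among unknowns: 0.6600 × 50 = 33.00
Base: 304 + 33.00 = 337.00
RR3 = 158 / 337.00 = 0.4688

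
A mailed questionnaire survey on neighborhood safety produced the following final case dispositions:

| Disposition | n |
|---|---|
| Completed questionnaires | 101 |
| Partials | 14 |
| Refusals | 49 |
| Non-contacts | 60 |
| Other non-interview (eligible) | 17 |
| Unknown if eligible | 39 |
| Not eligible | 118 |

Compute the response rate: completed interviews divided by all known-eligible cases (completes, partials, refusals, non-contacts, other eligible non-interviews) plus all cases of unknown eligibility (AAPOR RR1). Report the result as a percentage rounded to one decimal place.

Num: 101
Denominator: 101 + 14 + 49 + 60 + 17 + 39 = 280
RR1 = 101 / 280 = 0.3607

36.1%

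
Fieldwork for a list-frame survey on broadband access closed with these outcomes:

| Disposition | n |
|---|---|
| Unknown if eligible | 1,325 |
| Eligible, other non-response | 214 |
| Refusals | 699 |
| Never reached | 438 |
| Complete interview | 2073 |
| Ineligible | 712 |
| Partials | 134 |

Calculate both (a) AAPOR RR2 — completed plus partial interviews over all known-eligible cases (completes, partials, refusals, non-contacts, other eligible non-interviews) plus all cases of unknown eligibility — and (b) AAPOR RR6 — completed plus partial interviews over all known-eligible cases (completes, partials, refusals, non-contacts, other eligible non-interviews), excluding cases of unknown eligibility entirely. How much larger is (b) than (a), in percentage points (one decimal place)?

16.8

Num: 2073 + 134 = 2207
Denominator: 2073 + 134 + 699 + 438 + 214 + 1325 = 4883
RR2 = 2207 / 4883 = 0.4520
Denominator: 2073 + 134 + 699 + 438 + 214 = 3558
RR6 = 2207 / 3558 = 0.6203
Difference = 62.03 − 45.20 = 16.83 percentage points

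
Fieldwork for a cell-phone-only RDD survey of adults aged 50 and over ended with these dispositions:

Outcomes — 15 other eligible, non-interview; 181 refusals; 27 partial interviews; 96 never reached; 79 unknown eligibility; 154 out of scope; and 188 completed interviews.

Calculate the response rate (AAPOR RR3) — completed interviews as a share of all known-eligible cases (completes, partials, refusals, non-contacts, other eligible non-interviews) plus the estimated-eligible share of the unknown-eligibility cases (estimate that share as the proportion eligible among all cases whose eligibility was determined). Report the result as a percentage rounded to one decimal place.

Top: 188
Known eligible: 188 + 27 + 181 + 96 + 15 = 507
e = 507 / (507 + 154) = 507 / 661 = 0.7670
e × U: 0.7670 × 79 = 60.59
Denom: 507 + 60.59 = 567.59
RR3 = 188 / 567.59 = 0.3312

33.1%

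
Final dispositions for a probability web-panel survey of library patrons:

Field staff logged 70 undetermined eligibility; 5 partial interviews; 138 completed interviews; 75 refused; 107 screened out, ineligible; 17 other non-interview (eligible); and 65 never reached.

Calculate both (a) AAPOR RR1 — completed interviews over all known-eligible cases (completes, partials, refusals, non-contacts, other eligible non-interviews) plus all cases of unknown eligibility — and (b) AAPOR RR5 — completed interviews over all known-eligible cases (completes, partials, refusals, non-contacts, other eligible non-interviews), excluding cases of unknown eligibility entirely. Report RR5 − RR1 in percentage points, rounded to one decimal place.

8.7

Num = 138
Base = 138 + 5 + 75 + 65 + 17 + 70 = 370
RR1 = 138 / 370 = 0.3730
Base = 138 + 5 + 75 + 65 + 17 = 300
RR5 = 138 / 300 = 0.4600
Difference = 46.00 − 37.30 = 8.70 percentage points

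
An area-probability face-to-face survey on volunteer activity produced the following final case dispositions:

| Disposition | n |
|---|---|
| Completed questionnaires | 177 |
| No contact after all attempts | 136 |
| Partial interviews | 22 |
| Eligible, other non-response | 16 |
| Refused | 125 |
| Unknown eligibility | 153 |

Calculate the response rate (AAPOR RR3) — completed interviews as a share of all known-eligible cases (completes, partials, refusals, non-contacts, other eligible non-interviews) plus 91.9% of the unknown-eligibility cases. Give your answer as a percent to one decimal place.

28.7%

Top: 177
Determined eligible: 177 + 22 + 125 + 136 + 16 = 476
Estimated eligible among unknowns: 0.9190 × 153 = 140.61
Denominator: 476 + 140.61 = 616.61
RR3 = 177 / 616.61 = 0.2871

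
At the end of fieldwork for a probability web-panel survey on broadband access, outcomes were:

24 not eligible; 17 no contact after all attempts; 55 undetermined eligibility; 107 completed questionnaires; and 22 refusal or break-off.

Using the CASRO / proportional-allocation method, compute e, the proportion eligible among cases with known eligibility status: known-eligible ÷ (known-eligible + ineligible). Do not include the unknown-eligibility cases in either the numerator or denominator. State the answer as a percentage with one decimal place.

85.9%

Determined eligible = 107 + 22 + 17 = 146
e = 146 / (146 + 24) = 146 / 170 = 0.8588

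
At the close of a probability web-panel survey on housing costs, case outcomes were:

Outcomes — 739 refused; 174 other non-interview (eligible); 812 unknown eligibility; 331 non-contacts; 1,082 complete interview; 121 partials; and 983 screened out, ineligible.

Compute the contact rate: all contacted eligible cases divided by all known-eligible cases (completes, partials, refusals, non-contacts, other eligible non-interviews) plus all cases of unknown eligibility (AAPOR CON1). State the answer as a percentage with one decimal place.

64.9%

Top = 1082 + 121 + 739 + 174 = 2116
Base = 1082 + 121 + 739 + 331 + 174 + 812 = 3259
CON1 = 2116 / 3259 = 0.6493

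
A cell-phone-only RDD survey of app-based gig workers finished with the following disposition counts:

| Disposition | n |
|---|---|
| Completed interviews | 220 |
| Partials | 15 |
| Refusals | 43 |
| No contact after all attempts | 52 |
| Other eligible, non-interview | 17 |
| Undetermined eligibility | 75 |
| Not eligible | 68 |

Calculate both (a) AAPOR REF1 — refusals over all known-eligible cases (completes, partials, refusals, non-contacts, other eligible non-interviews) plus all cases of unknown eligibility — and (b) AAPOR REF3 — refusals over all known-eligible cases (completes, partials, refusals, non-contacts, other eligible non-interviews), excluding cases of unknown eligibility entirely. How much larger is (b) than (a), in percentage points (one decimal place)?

2.2

Numerator: 43
Denominator: 220 + 15 + 43 + 52 + 17 + 75 = 422
REF1 = 43 / 422 = 0.1019
Denominator: 220 + 15 + 43 + 52 + 17 = 347
REF3 = 43 / 347 = 0.1239
Difference = 12.39 − 10.19 = 2.20 percentage points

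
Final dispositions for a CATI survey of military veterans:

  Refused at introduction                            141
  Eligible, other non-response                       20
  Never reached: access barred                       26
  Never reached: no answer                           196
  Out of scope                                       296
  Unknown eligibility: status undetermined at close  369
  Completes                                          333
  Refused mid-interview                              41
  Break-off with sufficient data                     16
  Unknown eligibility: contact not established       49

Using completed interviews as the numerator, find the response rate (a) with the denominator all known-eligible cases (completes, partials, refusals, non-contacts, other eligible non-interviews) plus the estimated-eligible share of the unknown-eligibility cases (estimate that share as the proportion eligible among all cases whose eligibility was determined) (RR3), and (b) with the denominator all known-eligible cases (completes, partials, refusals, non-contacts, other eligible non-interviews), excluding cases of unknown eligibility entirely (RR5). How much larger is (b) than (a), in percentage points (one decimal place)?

12.1

Refusals = 141 + 41 = 182
Never reached = 196 + 26 = 222
Eligibility not determined = 49 + 369 = 418
Numerator = 333
Determined eligible = 333 + 16 + 182 + 222 + 20 = 773
e = 773 / (773 + 296) = 773 / 1069 = 0.7231
Eligible share of unknowns = 0.7231 × 418 = 302.26
Denominator = 773 + 302.26 = 1075.26
RR3 = 333 / 1075.26 = 0.3097
Denominator = 333 + 16 + 182 + 222 + 20 = 773
RR5 = 333 / 773 = 0.4308
Difference = 43.08 − 30.97 = 12.11 percentage points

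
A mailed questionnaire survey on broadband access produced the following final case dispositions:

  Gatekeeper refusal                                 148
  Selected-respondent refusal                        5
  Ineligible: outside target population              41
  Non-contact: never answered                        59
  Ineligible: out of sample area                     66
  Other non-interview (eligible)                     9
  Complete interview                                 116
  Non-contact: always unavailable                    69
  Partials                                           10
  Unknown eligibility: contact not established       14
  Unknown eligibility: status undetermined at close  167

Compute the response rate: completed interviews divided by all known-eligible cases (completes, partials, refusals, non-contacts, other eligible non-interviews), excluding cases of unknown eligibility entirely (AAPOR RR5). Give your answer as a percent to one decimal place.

Refusals = 148 + 5 = 153
Never reached = 59 + 69 = 128
Undetermined eligibility = 14 + 167 = 181
Ineligible = 41 + 66 = 107
Num: 116
Denom: 116 + 10 + 153 + 128 + 9 = 416
RR5 = 116 / 416 = 0.2788

27.9%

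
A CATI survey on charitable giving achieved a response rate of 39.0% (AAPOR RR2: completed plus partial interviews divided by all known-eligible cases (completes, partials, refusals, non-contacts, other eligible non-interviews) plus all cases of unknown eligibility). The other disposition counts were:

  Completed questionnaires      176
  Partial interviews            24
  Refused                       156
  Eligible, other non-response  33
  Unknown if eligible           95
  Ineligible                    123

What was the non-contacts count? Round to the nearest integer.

29

Numerator: 176 + 24 = 200
RR2 = 200 / D = 0.390
D = 200 / 0.390 = 512.8
Remaining denominator categories sum to 484
non-contacts = 512.8 − 484 ≈ 29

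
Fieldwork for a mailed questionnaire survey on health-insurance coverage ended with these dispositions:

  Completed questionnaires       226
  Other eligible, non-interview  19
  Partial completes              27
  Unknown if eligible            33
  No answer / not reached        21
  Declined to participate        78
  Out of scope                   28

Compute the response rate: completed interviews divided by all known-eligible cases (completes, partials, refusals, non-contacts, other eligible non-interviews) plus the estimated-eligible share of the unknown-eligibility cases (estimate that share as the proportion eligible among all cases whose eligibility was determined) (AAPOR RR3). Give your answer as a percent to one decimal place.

56.3%

Top: 226
Eligible (known): 226 + 27 + 78 + 21 + 19 = 371
e = 371 / (371 + 28) = 371 / 399 = 0.9298
e × U: 0.9298 × 33 = 30.68
Denom: 371 + 30.68 = 401.68
RR3 = 226 / 401.68 = 0.5626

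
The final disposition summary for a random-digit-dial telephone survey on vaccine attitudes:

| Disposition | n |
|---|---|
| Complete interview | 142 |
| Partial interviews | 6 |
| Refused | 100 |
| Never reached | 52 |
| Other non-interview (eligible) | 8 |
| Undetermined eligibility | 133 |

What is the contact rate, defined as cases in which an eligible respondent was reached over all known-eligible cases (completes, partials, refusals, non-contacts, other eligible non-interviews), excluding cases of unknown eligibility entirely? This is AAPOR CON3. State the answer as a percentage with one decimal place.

83.1%

Num = 142 + 6 + 100 + 8 = 256
Base = 142 + 6 + 100 + 52 + 8 = 308
CON3 = 256 / 308 = 0.8312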